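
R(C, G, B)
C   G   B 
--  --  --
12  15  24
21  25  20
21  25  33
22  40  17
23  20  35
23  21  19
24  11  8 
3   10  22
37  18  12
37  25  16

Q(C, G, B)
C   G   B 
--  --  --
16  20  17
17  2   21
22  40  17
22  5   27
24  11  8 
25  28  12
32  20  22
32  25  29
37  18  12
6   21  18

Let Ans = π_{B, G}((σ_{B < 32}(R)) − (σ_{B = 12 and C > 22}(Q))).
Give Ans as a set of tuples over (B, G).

{(16, 25), (17, 40), (19, 21), (20, 25), (22, 10), (24, 15), (8, 11)}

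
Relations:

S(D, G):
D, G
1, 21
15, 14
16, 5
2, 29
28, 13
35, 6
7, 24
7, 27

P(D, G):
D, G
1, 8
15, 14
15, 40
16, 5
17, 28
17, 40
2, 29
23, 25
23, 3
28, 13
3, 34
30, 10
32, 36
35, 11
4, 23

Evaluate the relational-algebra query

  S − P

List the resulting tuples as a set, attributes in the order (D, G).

Taking the difference: {(1, 21), (35, 6), (7, 24), (7, 27)}

{(1, 21), (35, 6), (7, 24), (7, 27)}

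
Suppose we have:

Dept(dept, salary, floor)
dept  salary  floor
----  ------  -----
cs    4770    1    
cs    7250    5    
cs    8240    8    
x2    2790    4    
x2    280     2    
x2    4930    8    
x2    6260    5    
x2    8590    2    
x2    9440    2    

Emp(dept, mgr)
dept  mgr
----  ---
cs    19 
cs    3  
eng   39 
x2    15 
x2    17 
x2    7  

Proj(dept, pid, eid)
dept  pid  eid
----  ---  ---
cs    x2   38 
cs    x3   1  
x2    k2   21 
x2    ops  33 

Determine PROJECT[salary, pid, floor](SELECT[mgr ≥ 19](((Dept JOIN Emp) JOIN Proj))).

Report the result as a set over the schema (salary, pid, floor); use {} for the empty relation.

Joining Dept and Emp on dept yields {(cs, 4770, 1, 19), (cs, 4770, 1, 3), (cs, 7250, 5, 19), (cs, 7250, 5, 3), (cs, 8240, 8, 19), (cs, 8240, 8, 3), (x2, 2790, 4, 15), (x2, 2790, 4, 17), (x2, 2790, 4, 7), (x2, 280, 2, 15), (x2, 280, 2, 17), (x2, 280, 2, 7), (x2, 4930, 8, 15), (x2, 4930, 8, 17), (x2, 4930, 8, 7), (x2, 6260, 5, 15), (x2, 6260, 5, 17), (x2, 6260, 5, 7), (x2, 8590, 2, 15), (x2, 8590, 2, 17), (x2, 8590, 2, 7), (x2, 9440, 2, 15), (x2, 9440, 2, 17), (x2, 9440, 2, 7)}.
Joining (Dept JOIN Emp) and Proj on dept yields {(cs, 4770, 1, 19, x2, 38), (cs, 4770, 1, 19, x3, 1), (cs, 4770, 1, 3, x2, 38), (cs, 4770, 1, 3, x3, 1), (cs, 7250, 5, 19, x2, 38), (cs, 7250, 5, 19, x3, 1), (cs, 7250, 5, 3, x2, 38), (cs, 7250, 5, 3, x3, 1), (cs, 8240, 8, 19, x2, 38), (cs, 8240, 8, 19, x3, 1), (cs, 8240, 8, 3, x2, 38), (cs, 8240, 8, 3, x3, 1), (x2, 2790, 4, 15, k2, 21), (x2, 2790, 4, 15, ops, 33), (x2, 2790, 4, 17, k2, 21), (x2, 2790, 4, 17, ops, 33), (x2, 2790, 4, 7, k2, 21), (x2, 2790, 4, 7, ops, 33), (x2, 280, 2, 15, k2, 21), (x2, 280, 2, 15, ops, 33), (x2, 280, 2, 17, k2, 21), (x2, 280, 2, 17, ops, 33), (x2, 280, 2, 7, k2, 21), (x2, 280, 2, 7, ops, 33), (x2, 4930, 8, 15, k2, 21), (x2, 4930, 8, 15, ops, 33), (x2, 4930, 8, 17, k2, 21), (x2, 4930, 8, 17, ops, 33), (x2, 4930, 8, 7, k2, 21), (x2, 4930, 8, 7, ops, 33), (x2, 6260, 5, 15, k2, 21), (x2, 6260, 5, 15, ops, 33), (x2, 6260, 5, 17, k2, 21), (x2, 6260, 5, 17, ops, 33), (x2, 6260, 5, 7, k2, 21), (x2, 6260, 5, 7, ops, 33), (x2, 8590, 2, 15, k2, 21), (x2, 8590, 2, 15, ops, 33), (x2, 8590, 2, 17, k2, 21), (x2, 8590, 2, 17, ops, 33), (x2, 8590, 2, 7, k2, 21), (x2, 8590, 2, 7, ops, 33), (x2, 9440, 2, 15, k2, 21), (x2, 9440, 2, 15, ops, 33), (x2, 9440, 2, 17, k2, 21), (x2, 9440, 2, 17, ops, 33), (x2, 9440, 2, 7, k2, 21), (x2, 9440, 2, 7, ops, 33)}.
Selection mgr ≥ 19: {(cs, 4770, 1, 19, x2, 38), (cs, 4770, 1, 19, x3, 1), (cs, 7250, 5, 19, x2, 38), (cs, 7250, 5, 19, x3, 1), (cs, 8240, 8, 19, x2, 38), (cs, 8240, 8, 19, x3, 1)}
Keep only column(s) salary, pid, floor: {(4770, x2, 1), (4770, x3, 1), (7250, x2, 5), (7250, x3, 5), (8240, x2, 8), (8240, x3, 8)}

{(4770, x2, 1), (4770, x3, 1), (7250, x2, 5), (7250, x3, 5), (8240, x2, 8), (8240, x3, 8)}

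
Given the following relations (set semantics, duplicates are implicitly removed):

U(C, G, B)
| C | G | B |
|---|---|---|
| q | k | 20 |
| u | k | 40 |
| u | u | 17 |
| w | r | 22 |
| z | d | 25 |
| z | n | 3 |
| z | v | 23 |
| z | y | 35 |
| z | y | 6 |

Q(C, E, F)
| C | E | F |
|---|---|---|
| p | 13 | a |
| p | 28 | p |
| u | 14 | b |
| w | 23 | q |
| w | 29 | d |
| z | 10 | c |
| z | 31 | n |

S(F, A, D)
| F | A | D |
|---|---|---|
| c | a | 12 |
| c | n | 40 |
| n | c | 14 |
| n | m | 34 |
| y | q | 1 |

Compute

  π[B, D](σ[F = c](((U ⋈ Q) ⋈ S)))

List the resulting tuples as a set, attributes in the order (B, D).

Joining U and Q on C yields {(u, k, 40, 14, b), (u, u, 17, 14, b), (w, r, 22, 23, q), (w, r, 22, 29, d), (z, d, 25, 10, c), (z, d, 25, 31, n), (z, n, 3, 10, c), (z, n, 3, 31, n), (z, v, 23, 10, c), (z, v, 23, 31, n), (z, y, 35, 10, c), (z, y, 35, 31, n), (z, y, 6, 10, c), (z, y, 6, 31, n)}.
Joining (U ⋈ Q) and S on F yields {(z, d, 25, 10, c, a, 12), (z, d, 25, 10, c, n, 40), (z, d, 25, 31, n, c, 14), (z, d, 25, 31, n, m, 34), (z, n, 3, 10, c, a, 12), (z, n, 3, 10, c, n, 40), (z, n, 3, 31, n, c, 14), (z, n, 3, 31, n, m, 34), (z, v, 23, 10, c, a, 12), (z, v, 23, 10, c, n, 40), (z, v, 23, 31, n, c, 14), (z, v, 23, 31, n, m, 34), (z, y, 35, 10, c, a, 12), (z, y, 35, 10, c, n, 40), (z, y, 35, 31, n, c, 14), (z, y, 35, 31, n, m, 34), (z, y, 6, 10, c, a, 12), (z, y, 6, 10, c, n, 40), (z, y, 6, 31, n, c, 14), (z, y, 6, 31, n, m, 34)}.
σ[F = c]: keep tuples satisfying F = c → {(z, d, 25, 10, c, a, 12), (z, d, 25, 10, c, n, 40), (z, n, 3, 10, c, a, 12), (z, n, 3, 10, c, n, 40), (z, v, 23, 10, c, a, 12), (z, v, 23, 10, c, n, 40), (z, y, 35, 10, c, a, 12), (z, y, 35, 10, c, n, 40), (z, y, 6, 10, c, a, 12), (z, y, 6, 10, c, n, 40)}
π_{B, D} gives {(23, 12), (23, 40), (25, 12), (25, 40), (3, 12), (3, 40), (35, 12), (35, 40), (6, 12), (6, 40)}.

{(23, 12), (23, 40), (25, 12), (25, 40), (3, 12), (3, 40), (35, 12), (35, 40), (6, 12), (6, 40)}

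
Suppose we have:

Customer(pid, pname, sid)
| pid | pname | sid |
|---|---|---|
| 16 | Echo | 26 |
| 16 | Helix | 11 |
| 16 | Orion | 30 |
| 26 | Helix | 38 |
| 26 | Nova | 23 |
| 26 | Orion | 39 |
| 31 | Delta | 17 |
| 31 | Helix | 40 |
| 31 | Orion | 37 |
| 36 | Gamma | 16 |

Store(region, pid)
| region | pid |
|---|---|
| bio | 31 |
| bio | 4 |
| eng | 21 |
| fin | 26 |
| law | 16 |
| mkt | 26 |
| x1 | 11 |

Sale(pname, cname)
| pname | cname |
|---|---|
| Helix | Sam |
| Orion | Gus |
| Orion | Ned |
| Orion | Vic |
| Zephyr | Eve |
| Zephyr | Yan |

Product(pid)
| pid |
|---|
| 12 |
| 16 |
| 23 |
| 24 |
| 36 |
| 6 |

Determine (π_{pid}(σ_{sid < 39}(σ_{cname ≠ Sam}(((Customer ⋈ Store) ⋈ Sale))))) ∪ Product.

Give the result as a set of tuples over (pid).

{12, 16, 23, 24, 31, 36, 6}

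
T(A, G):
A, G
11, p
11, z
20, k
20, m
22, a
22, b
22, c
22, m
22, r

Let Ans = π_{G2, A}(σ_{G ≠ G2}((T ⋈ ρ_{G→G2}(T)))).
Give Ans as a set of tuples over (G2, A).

{(a, 22), (b, 22), (c, 22), (k, 20), (m, 20), (m, 22), (p, 11), (r, 22), (z, 11)}

ρ[G→G2]: schema becomes (A, G2); tuples unchanged.
Natural join on A: {(11, p, p), (11, p, z), (11, z, p), (11, z, z), (20, k, k), (20, k, m), (20, m, k), (20, m, m), (22, a, a), (22, a, b), (22, a, c), (22, a, m), (22, a, r), (22, b, a), (22, b, b), (22, b, c), (22, b, m), (22, b, r), (22, c, a), (22, c, b), (22, c, c), (22, c, m), (22, c, r), (22, m, a), (22, m, b), (22, m, c), (22, m, m), (22, m, r), (22, r, a), (22, r, b), (22, r, c), (22, r, m), (22, r, r)}
Filtering on G ≠ G2 leaves {(11, p, z), (11, z, p), (20, k, m), (20, m, k), (22, a, b), (22, a, c), (22, a, m), (22, a, r), (22, b, a), (22, b, c), (22, b, m), (22, b, r), (22, c, a), (22, c, b), (22, c, m), (22, c, r), (22, m, a), (22, m, b), (22, m, c), (22, m, r), (22, r, a), (22, r, b), (22, r, c), (22, r, m)}.
Keep only column(s) G2, A (15 duplicate(s) eliminated): {(a, 22), (b, 22), (c, 22), (k, 20), (m, 20), (m, 22), (p, 11), (r, 22), (z, 11)}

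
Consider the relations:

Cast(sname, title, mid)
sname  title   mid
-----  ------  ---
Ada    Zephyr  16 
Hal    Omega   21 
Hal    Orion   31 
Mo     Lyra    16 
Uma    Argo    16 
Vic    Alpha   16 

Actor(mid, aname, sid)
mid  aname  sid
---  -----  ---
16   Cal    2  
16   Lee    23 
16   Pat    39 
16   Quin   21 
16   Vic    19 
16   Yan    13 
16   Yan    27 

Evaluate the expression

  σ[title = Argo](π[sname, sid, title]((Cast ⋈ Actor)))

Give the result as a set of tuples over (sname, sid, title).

{(Uma, 13, Argo), (Uma, 19, Argo), (Uma, 2, Argo), (Uma, 21, Argo), (Uma, 23, Argo), (Uma, 27, Argo), (Uma, 39, Argo)}

Cast ⋈ Actor (natural join on mid): {(Ada, Zephyr, 16, Cal, 2), (Ada, Zephyr, 16, Lee, 23), (Ada, Zephyr, 16, Pat, 39), (Ada, Zephyr, 16, Quin, 21), (Ada, Zephyr, 16, Vic, 19), (Ada, Zephyr, 16, Yan, 13), (Ada, Zephyr, 16, Yan, 27), (Mo, Lyra, 16, Cal, 2), (Mo, Lyra, 16, Lee, 23), (Mo, Lyra, 16, Pat, 39), (Mo, Lyra, 16, Quin, 21), (Mo, Lyra, 16, Vic, 19), (Mo, Lyra, 16, Yan, 13), (Mo, Lyra, 16, Yan, 27), (Uma, Argo, 16, Cal, 2), (Uma, Argo, 16, Lee, 23), (Uma, Argo, 16, Pat, 39), (Uma, Argo, 16, Quin, 21), (Uma, Argo, 16, Vic, 19), (Uma, Argo, 16, Yan, 13), (Uma, Argo, 16, Yan, 27), (Vic, Alpha, 16, Cal, 2), (Vic, Alpha, 16, Lee, 23), (Vic, Alpha, 16, Pat, 39), (Vic, Alpha, 16, Quin, 21), (Vic, Alpha, 16, Vic, 19), (Vic, Alpha, 16, Yan, 13), (Vic, Alpha, 16, Yan, 27)}
π[sname, sid, title]: project onto (sname, sid, title) → {(Ada, 13, Zephyr), (Ada, 19, Zephyr), (Ada, 2, Zephyr), (Ada, 21, Zephyr), (Ada, 23, Zephyr), (Ada, 27, Zephyr), (Ada, 39, Zephyr), (Mo, 13, Lyra), (Mo, 19, Lyra), (Mo, 2, Lyra), (Mo, 21, Lyra), (Mo, 23, Lyra), (Mo, 27, Lyra), (Mo, 39, Lyra), (Uma, 13, Argo), (Uma, 19, Argo), (Uma, 2, Argo), (Uma, 21, Argo), (Uma, 23, Argo), (Uma, 27, Argo), (Uma, 39, Argo), (Vic, 13, Alpha), (Vic, 19, Alpha), (Vic, 2, Alpha), (Vic, 21, Alpha), (Vic, 23, Alpha), (Vic, 27, Alpha), (Vic, 39, Alpha)}
Filtering on title = Argo leaves {(Uma, 13, Argo), (Uma, 19, Argo), (Uma, 2, Argo), (Uma, 21, Argo), (Uma, 23, Argo), (Uma, 27, Argo), (Uma, 39, Argo)}.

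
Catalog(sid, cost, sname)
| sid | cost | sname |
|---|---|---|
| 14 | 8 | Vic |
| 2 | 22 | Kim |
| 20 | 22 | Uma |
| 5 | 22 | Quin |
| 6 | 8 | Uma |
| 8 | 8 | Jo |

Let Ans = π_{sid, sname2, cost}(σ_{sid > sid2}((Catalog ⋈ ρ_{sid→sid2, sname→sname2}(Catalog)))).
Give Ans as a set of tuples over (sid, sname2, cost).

{(14, Jo, 8), (14, Uma, 8), (20, Kim, 22), (20, Quin, 22), (5, Kim, 22), (8, Uma, 8)}

ρ[sid→sid2, sname→sname2]: schema becomes (sid2, cost, sname2); tuples unchanged.
Catalog ⋈ ρ_{sid→sid2, sname→sname2}(Catalog) (natural join on cost): {(14, 8, Vic, 14, Vic), (14, 8, Vic, 6, Uma), (14, 8, Vic, 8, Jo), (2, 22, Kim, 2, Kim), (2, 22, Kim, 20, Uma), (2, 22, Kim, 5, Quin), (20, 22, Uma, 2, Kim), (20, 22, Uma, 20, Uma), (20, 22, Uma, 5, Quin), (5, 22, Quin, 2, Kim), (5, 22, Quin, 20, Uma), (5, 22, Quin, 5, Quin), (6, 8, Uma, 14, Vic), (6, 8, Uma, 6, Uma), (6, 8, Uma, 8, Jo), (8, 8, Jo, 14, Vic), (8, 8, Jo, 6, Uma), (8, 8, Jo, 8, Jo)}
Selection sid > sid2: {(14, 8, Vic, 6, Uma), (14, 8, Vic, 8, Jo), (20, 22, Uma, 2, Kim), (20, 22, Uma, 5, Quin), (5, 22, Quin, 2, Kim), (8, 8, Jo, 6, Uma)}
Projecting to sid, sname2, cost: {(14, Jo, 8), (14, Uma, 8), (20, Kim, 22), (20, Quin, 22), (5, Kim, 22), (8, Uma, 8)}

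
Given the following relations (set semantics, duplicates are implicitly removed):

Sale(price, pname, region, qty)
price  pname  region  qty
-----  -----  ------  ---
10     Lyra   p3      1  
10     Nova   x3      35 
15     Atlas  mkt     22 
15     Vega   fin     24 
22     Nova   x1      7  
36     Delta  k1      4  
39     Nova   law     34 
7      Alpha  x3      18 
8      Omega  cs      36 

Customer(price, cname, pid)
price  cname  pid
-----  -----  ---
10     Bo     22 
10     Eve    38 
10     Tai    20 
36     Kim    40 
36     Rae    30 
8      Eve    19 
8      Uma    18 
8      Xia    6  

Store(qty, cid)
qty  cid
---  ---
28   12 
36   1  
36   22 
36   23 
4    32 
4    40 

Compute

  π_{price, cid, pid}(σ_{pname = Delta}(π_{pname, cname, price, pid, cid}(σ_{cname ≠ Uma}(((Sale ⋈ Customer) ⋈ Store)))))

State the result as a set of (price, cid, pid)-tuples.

{(36, 32, 30), (36, 32, 40), (36, 40, 30), (36, 40, 40)}

Natural join on price: {(10, Lyra, p3, 1, Bo, 22), (10, Lyra, p3, 1, Eve, 38), (10, Lyra, p3, 1, Tai, 20), (10, Nova, x3, 35, Bo, 22), (10, Nova, x3, 35, Eve, 38), (10, Nova, x3, 35, Tai, 20), (36, Delta, k1, 4, Kim, 40), (36, Delta, k1, 4, Rae, 30), (8, Omega, cs, 36, Eve, 19), (8, Omega, cs, 36, Uma, 18), (8, Omega, cs, 36, Xia, 6)}
Natural join on qty: {(36, Delta, k1, 4, Kim, 40, 32), (36, Delta, k1, 4, Kim, 40, 40), (36, Delta, k1, 4, Rae, 30, 32), (36, Delta, k1, 4, Rae, 30, 40), (8, Omega, cs, 36, Eve, 19, 1), (8, Omega, cs, 36, Eve, 19, 22), (8, Omega, cs, 36, Eve, 19, 23), (8, Omega, cs, 36, Uma, 18, 1), (8, Omega, cs, 36, Uma, 18, 22), (8, Omega, cs, 36, Uma, 18, 23), (8, Omega, cs, 36, Xia, 6, 1), (8, Omega, cs, 36, Xia, 6, 22), (8, Omega, cs, 36, Xia, 6, 23)}
Filtering on cname ≠ Uma leaves {(36, Delta, k1, 4, Kim, 40, 32), (36, Delta, k1, 4, Kim, 40, 40), (36, Delta, k1, 4, Rae, 30, 32), (36, Delta, k1, 4, Rae, 30, 40), (8, Omega, cs, 36, Eve, 19, 1), (8, Omega, cs, 36, Eve, 19, 22), (8, Omega, cs, 36, Eve, 19, 23), (8, Omega, cs, 36, Xia, 6, 1), (8, Omega, cs, 36, Xia, 6, 22), (8, Omega, cs, 36, Xia, 6, 23)}.
π_{pname, cname, price, pid, cid} gives {(Delta, Kim, 36, 40, 32), (Delta, Kim, 36, 40, 40), (Delta, Rae, 36, 30, 32), (Delta, Rae, 36, 30, 40), (Omega, Eve, 8, 19, 1), (Omega, Eve, 8, 19, 22), (Omega, Eve, 8, 19, 23), (Omega, Xia, 8, 6, 1), (Omega, Xia, 8, 6, 22), (Omega, Xia, 8, 6, 23)}.
Filtering on pname = Delta leaves {(Delta, Kim, 36, 40, 32), (Delta, Kim, 36, 40, 40), (Delta, Rae, 36, 30, 32), (Delta, Rae, 36, 30, 40)}.
π_{price, cid, pid} gives {(36, 32, 30), (36, 32, 40), (36, 40, 30), (36, 40, 40)}.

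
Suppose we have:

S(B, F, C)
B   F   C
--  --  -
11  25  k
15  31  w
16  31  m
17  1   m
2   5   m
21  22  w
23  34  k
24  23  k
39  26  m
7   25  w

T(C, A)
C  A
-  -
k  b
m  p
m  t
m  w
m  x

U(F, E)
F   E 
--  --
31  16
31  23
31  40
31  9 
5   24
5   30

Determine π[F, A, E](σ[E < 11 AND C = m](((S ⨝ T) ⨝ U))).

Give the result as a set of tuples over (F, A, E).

{(31, p, 9), (31, t, 9), (31, w, 9), (31, x, 9)}

Natural join on C: {(11, 25, k, b), (16, 31, m, p), (16, 31, m, t), (16, 31, m, w), (16, 31, m, x), (17, 1, m, p), (17, 1, m, t), (17, 1, m, w), (17, 1, m, x), (2, 5, m, p), (2, 5, m, t), (2, 5, m, w), (2, 5, m, x), (23, 34, k, b), (24, 23, k, b), (39, 26, m, p), (39, 26, m, t), (39, 26, m, w), (39, 26, m, x)}
Natural join on F: {(16, 31, m, p, 16), (16, 31, m, p, 23), (16, 31, m, p, 40), (16, 31, m, p, 9), (16, 31, m, t, 16), (16, 31, m, t, 23), (16, 31, m, t, 40), (16, 31, m, t, 9), (16, 31, m, w, 16), (16, 31, m, w, 23), (16, 31, m, w, 40), (16, 31, m, w, 9), (16, 31, m, x, 16), (16, 31, m, x, 23), (16, 31, m, x, 40), (16, 31, m, x, 9), (2, 5, m, p, 24), (2, 5, m, p, 30), (2, 5, m, t, 24), (2, 5, m, t, 30), (2, 5, m, w, 24), (2, 5, m, w, 30), (2, 5, m, x, 24), (2, 5, m, x, 30)}
Selection E < 11 AND C = m: {(16, 31, m, p, 9), (16, 31, m, t, 9), (16, 31, m, w, 9), (16, 31, m, x, 9)}
Projecting to F, A, E: {(31, p, 9), (31, t, 9), (31, w, 9), (31, x, 9)}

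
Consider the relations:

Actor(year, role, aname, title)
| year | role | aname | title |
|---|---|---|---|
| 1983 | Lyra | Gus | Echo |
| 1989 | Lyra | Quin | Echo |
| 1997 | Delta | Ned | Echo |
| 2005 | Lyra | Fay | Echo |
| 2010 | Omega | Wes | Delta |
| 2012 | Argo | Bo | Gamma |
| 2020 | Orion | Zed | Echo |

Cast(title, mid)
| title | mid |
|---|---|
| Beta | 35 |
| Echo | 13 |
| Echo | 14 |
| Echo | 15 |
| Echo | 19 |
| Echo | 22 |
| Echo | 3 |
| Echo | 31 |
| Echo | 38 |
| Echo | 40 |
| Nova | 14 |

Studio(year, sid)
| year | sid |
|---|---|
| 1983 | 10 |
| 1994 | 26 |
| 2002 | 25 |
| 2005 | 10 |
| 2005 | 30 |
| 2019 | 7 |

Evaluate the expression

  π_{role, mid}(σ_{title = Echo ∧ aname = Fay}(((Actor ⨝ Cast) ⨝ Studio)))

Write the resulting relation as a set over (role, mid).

Natural join on title: {(1983, Lyra, Gus, Echo, 13), (1983, Lyra, Gus, Echo, 14), (1983, Lyra, Gus, Echo, 15), (1983, Lyra, Gus, Echo, 19), (1983, Lyra, Gus, Echo, 22), (1983, Lyra, Gus, Echo, 3), (1983, Lyra, Gus, Echo, 31), (1983, Lyra, Gus, Echo, 38), (1983, Lyra, Gus, Echo, 40), (1989, Lyra, Quin, Echo, 13), (1989, Lyra, Quin, Echo, 14), (1989, Lyra, Quin, Echo, 15), (1989, Lyra, Quin, Echo, 19), (1989, Lyra, Quin, Echo, 22), (1989, Lyra, Quin, Echo, 3), (1989, Lyra, Quin, Echo, 31), (1989, Lyra, Quin, Echo, 38), (1989, Lyra, Quin, Echo, 40), (1997, Delta, Ned, Echo, 13), (1997, Delta, Ned, Echo, 14), (1997, Delta, Ned, Echo, 15), (1997, Delta, Ned, Echo, 19), (1997, Delta, Ned, Echo, 22), (1997, Delta, Ned, Echo, 3), (1997, Delta, Ned, Echo, 31), (1997, Delta, Ned, Echo, 38), (1997, Delta, Ned, Echo, 40), (2005, Lyra, Fay, Echo, 13), (2005, Lyra, Fay, Echo, 14), (2005, Lyra, Fay, Echo, 15), (2005, Lyra, Fay, Echo, 19), (2005, Lyra, Fay, Echo, 22), (2005, Lyra, Fay, Echo, 3), (2005, Lyra, Fay, Echo, 31), (2005, Lyra, Fay, Echo, 38), (2005, Lyra, Fay, Echo, 40), (2020, Orion, Zed, Echo, 13), (2020, Orion, Zed, Echo, 14), (2020, Orion, Zed, Echo, 15), (2020, Orion, Zed, Echo, 19), (2020, Orion, Zed, Echo, 22), (2020, Orion, Zed, Echo, 3), (2020, Orion, Zed, Echo, 31), (2020, Orion, Zed, Echo, 38), (2020, Orion, Zed, Echo, 40)}
Natural join on year: {(1983, Lyra, Gus, Echo, 13, 10), (1983, Lyra, Gus, Echo, 14, 10), (1983, Lyra, Gus, Echo, 15, 10), (1983, Lyra, Gus, Echo, 19, 10), (1983, Lyra, Gus, Echo, 22, 10), (1983, Lyra, Gus, Echo, 3, 10), (1983, Lyra, Gus, Echo, 31, 10), (1983, Lyra, Gus, Echo, 38, 10), (1983, Lyra, Gus, Echo, 40, 10), (2005, Lyra, Fay, Echo, 13, 10), (2005, Lyra, Fay, Echo, 13, 30), (2005, Lyra, Fay, Echo, 14, 10), (2005, Lyra, Fay, Echo, 14, 30), (2005, Lyra, Fay, Echo, 15, 10), (2005, Lyra, Fay, Echo, 15, 30), (2005, Lyra, Fay, Echo, 19, 10), (2005, Lyra, Fay, Echo, 19, 30), (2005, Lyra, Fay, Echo, 22, 10), (2005, Lyra, Fay, Echo, 22, 30), (2005, Lyra, Fay, Echo, 3, 10), (2005, Lyra, Fay, Echo, 3, 30), (2005, Lyra, Fay, Echo, 31, 10), (2005, Lyra, Fay, Echo, 31, 30), (2005, Lyra, Fay, Echo, 38, 10), (2005, Lyra, Fay, Echo, 38, 30), (2005, Lyra, Fay, Echo, 40, 10), (2005, Lyra, Fay, Echo, 40, 30)}
Selection title = Echo ∧ aname = Fay: {(2005, Lyra, Fay, Echo, 13, 10), (2005, Lyra, Fay, Echo, 13, 30), (2005, Lyra, Fay, Echo, 14, 10), (2005, Lyra, Fay, Echo, 14, 30), (2005, Lyra, Fay, Echo, 15, 10), (2005, Lyra, Fay, Echo, 15, 30), (2005, Lyra, Fay, Echo, 19, 10), (2005, Lyra, Fay, Echo, 19, 30), (2005, Lyra, Fay, Echo, 22, 10), (2005, Lyra, Fay, Echo, 22, 30), (2005, Lyra, Fay, Echo, 3, 10), (2005, Lyra, Fay, Echo, 3, 30), (2005, Lyra, Fay, Echo, 31, 10), (2005, Lyra, Fay, Echo, 31, 30), (2005, Lyra, Fay, Echo, 38, 10), (2005, Lyra, Fay, Echo, 38, 30), (2005, Lyra, Fay, Echo, 40, 10), (2005, Lyra, Fay, Echo, 40, 30)}
π_{role, mid} gives {(Lyra, 13), (Lyra, 14), (Lyra, 15), (Lyra, 19), (Lyra, 22), (Lyra, 3), (Lyra, 31), (Lyra, 38), (Lyra, 40)} (9 duplicate(s) eliminated).

{(Lyra, 13), (Lyra, 14), (Lyra, 15), (Lyra, 19), (Lyra, 22), (Lyra, 3), (Lyra, 31), (Lyra, 38), (Lyra, 40)}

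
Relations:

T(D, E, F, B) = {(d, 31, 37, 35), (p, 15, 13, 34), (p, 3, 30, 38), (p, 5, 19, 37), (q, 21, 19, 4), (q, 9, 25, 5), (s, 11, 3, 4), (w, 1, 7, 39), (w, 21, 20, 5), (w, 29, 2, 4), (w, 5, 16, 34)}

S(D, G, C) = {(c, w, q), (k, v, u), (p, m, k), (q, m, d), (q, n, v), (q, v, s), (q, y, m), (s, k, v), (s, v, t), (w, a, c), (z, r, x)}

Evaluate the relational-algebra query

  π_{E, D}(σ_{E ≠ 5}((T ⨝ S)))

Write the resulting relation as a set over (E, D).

Natural join on D: {(p, 15, 13, 34, m, k), (p, 3, 30, 38, m, k), (p, 5, 19, 37, m, k), (q, 21, 19, 4, m, d), (q, 21, 19, 4, n, v), (q, 21, 19, 4, v, s), (q, 21, 19, 4, y, m), (q, 9, 25, 5, m, d), (q, 9, 25, 5, n, v), (q, 9, 25, 5, v, s), (q, 9, 25, 5, y, m), (s, 11, 3, 4, k, v), (s, 11, 3, 4, v, t), (w, 1, 7, 39, a, c), (w, 21, 20, 5, a, c), (w, 29, 2, 4, a, c), (w, 5, 16, 34, a, c)}
Filtering on E ≠ 5 leaves {(p, 15, 13, 34, m, k), (p, 3, 30, 38, m, k), (q, 21, 19, 4, m, d), (q, 21, 19, 4, n, v), (q, 21, 19, 4, v, s), (q, 21, 19, 4, y, m), (q, 9, 25, 5, m, d), (q, 9, 25, 5, n, v), (q, 9, 25, 5, v, s), (q, 9, 25, 5, y, m), (s, 11, 3, 4, k, v), (s, 11, 3, 4, v, t), (w, 1, 7, 39, a, c), (w, 21, 20, 5, a, c), (w, 29, 2, 4, a, c)}.
π[E, D]: project onto (E, D) (7 duplicate(s) eliminated) → {(1, w), (11, s), (15, p), (21, q), (21, w), (29, w), (3, p), (9, q)}

{(1, w), (11, s), (15, p), (21, q), (21, w), (29, w), (3, p), (9, q)}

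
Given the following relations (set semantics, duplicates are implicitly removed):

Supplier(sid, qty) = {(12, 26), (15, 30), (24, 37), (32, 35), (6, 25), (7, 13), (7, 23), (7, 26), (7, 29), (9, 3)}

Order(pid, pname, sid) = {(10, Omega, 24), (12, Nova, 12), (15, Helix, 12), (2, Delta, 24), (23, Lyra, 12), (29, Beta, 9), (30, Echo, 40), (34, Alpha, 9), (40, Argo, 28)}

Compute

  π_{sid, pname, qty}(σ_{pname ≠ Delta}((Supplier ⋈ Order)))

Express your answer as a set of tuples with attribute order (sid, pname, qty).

{(12, Helix, 26), (12, Lyra, 26), (12, Nova, 26), (24, Omega, 37), (9, Alpha, 3), (9, Beta, 3)}

Natural join on sid: {(12, 26, 12, Nova), (12, 26, 15, Helix), (12, 26, 23, Lyra), (24, 37, 10, Omega), (24, 37, 2, Delta), (9, 3, 29, Beta), (9, 3, 34, Alpha)}
Selection pname ≠ Delta: {(12, 26, 12, Nova), (12, 26, 15, Helix), (12, 26, 23, Lyra), (24, 37, 10, Omega), (9, 3, 29, Beta), (9, 3, 34, Alpha)}
π[sid, pname, qty]: project onto (sid, pname, qty) → {(12, Helix, 26), (12, Lyra, 26), (12, Nova, 26), (24, Omega, 37), (9, Alpha, 3), (9, Beta, 3)}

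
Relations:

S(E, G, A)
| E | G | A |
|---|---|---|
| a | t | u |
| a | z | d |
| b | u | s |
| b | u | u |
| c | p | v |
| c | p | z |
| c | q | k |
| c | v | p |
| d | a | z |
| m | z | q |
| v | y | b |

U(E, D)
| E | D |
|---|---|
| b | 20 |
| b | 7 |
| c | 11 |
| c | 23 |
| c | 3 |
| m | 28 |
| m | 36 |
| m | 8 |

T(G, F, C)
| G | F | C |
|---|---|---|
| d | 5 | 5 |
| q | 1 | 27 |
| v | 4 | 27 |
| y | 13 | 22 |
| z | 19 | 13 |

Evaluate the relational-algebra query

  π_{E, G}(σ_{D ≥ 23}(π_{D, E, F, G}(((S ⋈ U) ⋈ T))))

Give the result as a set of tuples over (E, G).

S ⋈ U (natural join on E): {(b, u, s, 20), (b, u, s, 7), (b, u, u, 20), (b, u, u, 7), (c, p, v, 11), (c, p, v, 23), (c, p, v, 3), (c, p, z, 11), (c, p, z, 23), (c, p, z, 3), (c, q, k, 11), (c, q, k, 23), (c, q, k, 3), (c, v, p, 11), (c, v, p, 23), (c, v, p, 3), (m, z, q, 28), (m, z, q, 36), (m, z, q, 8)}
(S ⋈ U) ⋈ T (natural join on G): {(c, q, k, 11, 1, 27), (c, q, k, 23, 1, 27), (c, q, k, 3, 1, 27), (c, v, p, 11, 4, 27), (c, v, p, 23, 4, 27), (c, v, p, 3, 4, 27), (m, z, q, 28, 19, 13), (m, z, q, 36, 19, 13), (m, z, q, 8, 19, 13)}
Projecting to D, E, F, G: {(11, c, 1, q), (11, c, 4, v), (23, c, 1, q), (23, c, 4, v), (28, m, 19, z), (3, c, 1, q), (3, c, 4, v), (36, m, 19, z), (8, m, 19, z)}
Selection D ≥ 23: {(23, c, 1, q), (23, c, 4, v), (28, m, 19, z), (36, m, 19, z)}
Projecting to E, G (1 duplicate(s) eliminated): {(c, q), (c, v), (m, z)}

{(c, q), (c, v), (m, z)}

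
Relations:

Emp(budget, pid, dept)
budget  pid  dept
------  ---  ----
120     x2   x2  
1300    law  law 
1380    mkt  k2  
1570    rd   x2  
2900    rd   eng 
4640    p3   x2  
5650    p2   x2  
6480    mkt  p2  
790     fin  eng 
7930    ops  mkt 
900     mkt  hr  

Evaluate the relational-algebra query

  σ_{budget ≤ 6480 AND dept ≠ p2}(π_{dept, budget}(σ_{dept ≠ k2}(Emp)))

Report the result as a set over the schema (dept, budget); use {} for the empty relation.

Apply σ_{dept ≠ k2}; surviving tuples: {(120, x2, x2), (1300, law, law), (1570, rd, x2), (2900, rd, eng), (4640, p3, x2), (5650, p2, x2), (6480, mkt, p2), (790, fin, eng), (7930, ops, mkt), (900, mkt, hr)}
Projecting to dept, budget: {(eng, 2900), (eng, 790), (hr, 900), (law, 1300), (mkt, 7930), (p2, 6480), (x2, 120), (x2, 1570), (x2, 4640), (x2, 5650)}
Apply σ_{budget ≤ 6480 AND dept ≠ p2}; surviving tuples: {(eng, 2900), (eng, 790), (hr, 900), (law, 1300), (x2, 120), (x2, 1570), (x2, 4640), (x2, 5650)}

{(eng, 2900), (eng, 790), (hr, 900), (law, 1300), (x2, 120), (x2, 1570), (x2, 4640), (x2, 5650)}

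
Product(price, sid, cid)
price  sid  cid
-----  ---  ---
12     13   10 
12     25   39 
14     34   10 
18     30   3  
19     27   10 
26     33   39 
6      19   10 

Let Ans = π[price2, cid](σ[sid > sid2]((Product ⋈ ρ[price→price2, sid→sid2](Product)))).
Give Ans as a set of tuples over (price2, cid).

{(12, 10), (12, 39), (19, 10), (6, 10)}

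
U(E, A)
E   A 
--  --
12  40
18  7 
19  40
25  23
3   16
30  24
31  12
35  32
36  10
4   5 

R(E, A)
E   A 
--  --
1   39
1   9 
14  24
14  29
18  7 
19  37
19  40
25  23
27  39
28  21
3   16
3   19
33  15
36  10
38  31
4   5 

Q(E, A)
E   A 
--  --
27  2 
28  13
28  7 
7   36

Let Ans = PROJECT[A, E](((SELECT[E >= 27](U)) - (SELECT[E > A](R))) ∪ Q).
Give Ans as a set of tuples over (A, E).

{(12, 31), (13, 28), (2, 27), (24, 30), (32, 35), (36, 7), (7, 28)}

Apply σ_{E >= 27}; surviving tuples: {(30, 24), (31, 12), (35, 32), (36, 10)}
Apply σ_{E > A}; surviving tuples: {(18, 7), (25, 23), (28, 21), (33, 15), (36, 10), (38, 31)}
Difference: {(30, 24), (31, 12), (35, 32), (36, 10)} with {(18, 7), (25, 23), (28, 21), (33, 15), (36, 10), (38, 31)} → {(30, 24), (31, 12), (35, 32)}
Union: {(30, 24), (31, 12), (35, 32)} with {(27, 2), (28, 13), (28, 7), (7, 36)} → {(27, 2), (28, 13), (28, 7), (30, 24), (31, 12), (35, 32), (7, 36)}
Keep only column(s) A, E: {(12, 31), (13, 28), (2, 27), (24, 30), (32, 35), (36, 7), (7, 28)}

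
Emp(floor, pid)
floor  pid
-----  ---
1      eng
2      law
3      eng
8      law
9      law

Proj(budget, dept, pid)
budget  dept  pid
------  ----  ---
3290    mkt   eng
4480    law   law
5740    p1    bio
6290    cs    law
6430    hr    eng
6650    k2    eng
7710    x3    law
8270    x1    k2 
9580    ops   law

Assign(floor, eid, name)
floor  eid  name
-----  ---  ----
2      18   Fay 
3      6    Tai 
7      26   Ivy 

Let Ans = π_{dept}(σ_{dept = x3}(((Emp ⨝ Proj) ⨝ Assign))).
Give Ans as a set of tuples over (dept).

{x3}

Emp ⋈ Proj (natural join on pid): {(1, eng, 3290, mkt), (1, eng, 6430, hr), (1, eng, 6650, k2), (2, law, 4480, law), (2, law, 6290, cs), (2, law, 7710, x3), (2, law, 9580, ops), (3, eng, 3290, mkt), (3, eng, 6430, hr), (3, eng, 6650, k2), (8, law, 4480, law), (8, law, 6290, cs), (8, law, 7710, x3), (8, law, 9580, ops), (9, law, 4480, law), (9, law, 6290, cs), (9, law, 7710, x3), (9, law, 9580, ops)}
(Emp ⨝ Proj) ⋈ Assign (natural join on floor): {(2, law, 4480, law, 18, Fay), (2, law, 6290, cs, 18, Fay), (2, law, 7710, x3, 18, Fay), (2, law, 9580, ops, 18, Fay), (3, eng, 3290, mkt, 6, Tai), (3, eng, 6430, hr, 6, Tai), (3, eng, 6650, k2, 6, Tai)}
Apply σ_{dept = x3}; surviving tuples: {(2, law, 7710, x3, 18, Fay)}
π[dept]: project onto (dept) → {x3}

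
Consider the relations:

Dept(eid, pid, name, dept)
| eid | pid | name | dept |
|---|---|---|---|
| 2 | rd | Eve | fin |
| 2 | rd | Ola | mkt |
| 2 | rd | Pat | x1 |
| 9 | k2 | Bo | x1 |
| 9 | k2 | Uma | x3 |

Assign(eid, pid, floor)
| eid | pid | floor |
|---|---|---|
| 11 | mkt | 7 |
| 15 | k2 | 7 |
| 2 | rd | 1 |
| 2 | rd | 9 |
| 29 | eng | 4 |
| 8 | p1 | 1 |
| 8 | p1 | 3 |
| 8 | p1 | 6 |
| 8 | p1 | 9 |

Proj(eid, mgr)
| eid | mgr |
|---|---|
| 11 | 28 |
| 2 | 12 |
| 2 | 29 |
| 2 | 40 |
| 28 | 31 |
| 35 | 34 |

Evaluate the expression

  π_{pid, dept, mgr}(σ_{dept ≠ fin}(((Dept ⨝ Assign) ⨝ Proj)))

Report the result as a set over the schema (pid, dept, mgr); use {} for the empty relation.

Dept ⋈ Assign (natural join on eid, pid): {(2, rd, Eve, fin, 1), (2, rd, Eve, fin, 9), (2, rd, Ola, mkt, 1), (2, rd, Ola, mkt, 9), (2, rd, Pat, x1, 1), (2, rd, Pat, x1, 9)}
(Dept ⨝ Assign) ⋈ Proj (natural join on eid): {(2, rd, Eve, fin, 1, 12), (2, rd, Eve, fin, 1, 29), (2, rd, Eve, fin, 1, 40), (2, rd, Eve, fin, 9, 12), (2, rd, Eve, fin, 9, 29), (2, rd, Eve, fin, 9, 40), (2, rd, Ola, mkt, 1, 12), (2, rd, Ola, mkt, 1, 29), (2, rd, Ola, mkt, 1, 40), (2, rd, Ola, mkt, 9, 12), (2, rd, Ola, mkt, 9, 29), (2, rd, Ola, mkt, 9, 40), (2, rd, Pat, x1, 1, 12), (2, rd, Pat, x1, 1, 29), (2, rd, Pat, x1, 1, 40), (2, rd, Pat, x1, 9, 12), (2, rd, Pat, x1, 9, 29), (2, rd, Pat, x1, 9, 40)}
σ[dept ≠ fin]: keep tuples satisfying dept ≠ fin → {(2, rd, Ola, mkt, 1, 12), (2, rd, Ola, mkt, 1, 29), (2, rd, Ola, mkt, 1, 40), (2, rd, Ola, mkt, 9, 12), (2, rd, Ola, mkt, 9, 29), (2, rd, Ola, mkt, 9, 40), (2, rd, Pat, x1, 1, 12), (2, rd, Pat, x1, 1, 29), (2, rd, Pat, x1, 1, 40), (2, rd, Pat, x1, 9, 12), (2, rd, Pat, x1, 9, 29), (2, rd, Pat, x1, 9, 40)}
Projecting to pid, dept, mgr (6 duplicate(s) eliminated): {(rd, mkt, 12), (rd, mkt, 29), (rd, mkt, 40), (rd, x1, 12), (rd, x1, 29), (rd, x1, 40)}

{(rd, mkt, 12), (rd, mkt, 29), (rd, mkt, 40), (rd, x1, 12), (rd, x1, 29), (rd, x1, 40)}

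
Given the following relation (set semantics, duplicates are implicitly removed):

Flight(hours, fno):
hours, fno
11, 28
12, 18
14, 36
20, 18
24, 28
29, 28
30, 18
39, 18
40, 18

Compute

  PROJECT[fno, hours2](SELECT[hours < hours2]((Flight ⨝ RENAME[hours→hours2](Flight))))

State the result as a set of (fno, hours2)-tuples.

{(18, 20), (18, 30), (18, 39), (18, 40), (28, 24), (28, 29)}

ρ[hours→hours2]: schema becomes (hours2, fno); tuples unchanged.
Flight ⋈ RENAME[hours→hours2](Flight) (natural join on fno): {(11, 28, 11), (11, 28, 24), (11, 28, 29), (12, 18, 12), (12, 18, 20), (12, 18, 30), (12, 18, 39), (12, 18, 40), (14, 36, 14), (20, 18, 12), (20, 18, 20), (20, 18, 30), (20, 18, 39), (20, 18, 40), (24, 28, 11), (24, 28, 24), (24, 28, 29), (29, 28, 11), (29, 28, 24), (29, 28, 29), (30, 18, 12), (30, 18, 20), (30, 18, 30), (30, 18, 39), (30, 18, 40), (39, 18, 12), (39, 18, 20), (39, 18, 30), (39, 18, 39), (39, 18, 40), (40, 18, 12), (40, 18, 20), (40, 18, 30), (40, 18, 39), (40, 18, 40)}
Selection hours < hours2: {(11, 28, 24), (11, 28, 29), (12, 18, 20), (12, 18, 30), (12, 18, 39), (12, 18, 40), (20, 18, 30), (20, 18, 39), (20, 18, 40), (24, 28, 29), (30, 18, 39), (30, 18, 40), (39, 18, 40)}
π_{fno, hours2} gives {(18, 20), (18, 30), (18, 39), (18, 40), (28, 24), (28, 29)} (7 duplicate(s) eliminated).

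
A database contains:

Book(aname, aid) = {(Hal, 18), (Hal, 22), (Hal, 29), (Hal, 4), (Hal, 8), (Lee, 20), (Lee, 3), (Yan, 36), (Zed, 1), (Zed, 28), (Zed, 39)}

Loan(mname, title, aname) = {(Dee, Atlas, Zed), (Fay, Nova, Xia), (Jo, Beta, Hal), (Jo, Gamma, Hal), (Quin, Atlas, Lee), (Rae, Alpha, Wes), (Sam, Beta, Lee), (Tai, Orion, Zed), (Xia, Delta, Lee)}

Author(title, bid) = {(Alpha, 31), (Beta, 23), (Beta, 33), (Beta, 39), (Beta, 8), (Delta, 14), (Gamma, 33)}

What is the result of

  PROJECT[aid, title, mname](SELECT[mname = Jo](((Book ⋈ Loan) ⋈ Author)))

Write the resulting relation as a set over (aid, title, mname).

Book ⋈ Loan (natural join on aname): {(Hal, 18, Jo, Beta), (Hal, 18, Jo, Gamma), (Hal, 22, Jo, Beta), (Hal, 22, Jo, Gamma), (Hal, 29, Jo, Beta), (Hal, 29, Jo, Gamma), (Hal, 4, Jo, Beta), (Hal, 4, Jo, Gamma), (Hal, 8, Jo, Beta), (Hal, 8, Jo, Gamma), (Lee, 20, Quin, Atlas), (Lee, 20, Sam, Beta), (Lee, 20, Xia, Delta), (Lee, 3, Quin, Atlas), (Lee, 3, Sam, Beta), (Lee, 3, Xia, Delta), (Zed, 1, Dee, Atlas), (Zed, 1, Tai, Orion), (Zed, 28, Dee, Atlas), (Zed, 28, Tai, Orion), (Zed, 39, Dee, Atlas), (Zed, 39, Tai, Orion)}
(Book ⋈ Loan) ⋈ Author (natural join on title): {(Hal, 18, Jo, Beta, 23), (Hal, 18, Jo, Beta, 33), (Hal, 18, Jo, Beta, 39), (Hal, 18, Jo, Beta, 8), (Hal, 18, Jo, Gamma, 33), (Hal, 22, Jo, Beta, 23), (Hal, 22, Jo, Beta, 33), (Hal, 22, Jo, Beta, 39), (Hal, 22, Jo, Beta, 8), (Hal, 22, Jo, Gamma, 33), (Hal, 29, Jo, Beta, 23), (Hal, 29, Jo, Beta, 33), (Hal, 29, Jo, Beta, 39), (Hal, 29, Jo, Beta, 8), (Hal, 29, Jo, Gamma, 33), (Hal, 4, Jo, Beta, 23), (Hal, 4, Jo, Beta, 33), (Hal, 4, Jo, Beta, 39), (Hal, 4, Jo, Beta, 8), (Hal, 4, Jo, Gamma, 33), (Hal, 8, Jo, Beta, 23), (Hal, 8, Jo, Beta, 33), (Hal, 8, Jo, Beta, 39), (Hal, 8, Jo, Beta, 8), (Hal, 8, Jo, Gamma, 33), (Lee, 20, Sam, Beta, 23), (Lee, 20, Sam, Beta, 33), (Lee, 20, Sam, Beta, 39), (Lee, 20, Sam, Beta, 8), (Lee, 20, Xia, Delta, 14), (Lee, 3, Sam, Beta, 23), (Lee, 3, Sam, Beta, 33), (Lee, 3, Sam, Beta, 39), (Lee, 3, Sam, Beta, 8), (Lee, 3, Xia, Delta, 14)}
Apply σ_{mname = Jo}; surviving tuples: {(Hal, 18, Jo, Beta, 23), (Hal, 18, Jo, Beta, 33), (Hal, 18, Jo, Beta, 39), (Hal, 18, Jo, Beta, 8), (Hal, 18, Jo, Gamma, 33), (Hal, 22, Jo, Beta, 23), (Hal, 22, Jo, Beta, 33), (Hal, 22, Jo, Beta, 39), (Hal, 22, Jo, Beta, 8), (Hal, 22, Jo, Gamma, 33), (Hal, 29, Jo, Beta, 23), (Hal, 29, Jo, Beta, 33), (Hal, 29, Jo, Beta, 39), (Hal, 29, Jo, Beta, 8), (Hal, 29, Jo, Gamma, 33), (Hal, 4, Jo, Beta, 23), (Hal, 4, Jo, Beta, 33), (Hal, 4, Jo, Beta, 39), (Hal, 4, Jo, Beta, 8), (Hal, 4, Jo, Gamma, 33), (Hal, 8, Jo, Beta, 23), (Hal, 8, Jo, Beta, 33), (Hal, 8, Jo, Beta, 39), (Hal, 8, Jo, Beta, 8), (Hal, 8, Jo, Gamma, 33)}
π_{aid, title, mname} gives {(18, Beta, Jo), (18, Gamma, Jo), (22, Beta, Jo), (22, Gamma, Jo), (29, Beta, Jo), (29, Gamma, Jo), (4, Beta, Jo), (4, Gamma, Jo), (8, Beta, Jo), (8, Gamma, Jo)} (15 duplicate(s) eliminated).

{(18, Beta, Jo), (18, Gamma, Jo), (22, Beta, Jo), (22, Gamma, Jo), (29, Beta, Jo), (29, Gamma, Jo), (4, Beta, Jo), (4, Gamma, Jo), (8, Beta, Jo), (8, Gamma, Jo)}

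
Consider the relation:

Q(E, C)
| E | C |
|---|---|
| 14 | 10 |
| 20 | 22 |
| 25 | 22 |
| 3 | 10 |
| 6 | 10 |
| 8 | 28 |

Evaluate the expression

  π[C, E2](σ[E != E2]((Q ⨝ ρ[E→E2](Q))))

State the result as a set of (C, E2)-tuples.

{(10, 14), (10, 3), (10, 6), (22, 20), (22, 25)}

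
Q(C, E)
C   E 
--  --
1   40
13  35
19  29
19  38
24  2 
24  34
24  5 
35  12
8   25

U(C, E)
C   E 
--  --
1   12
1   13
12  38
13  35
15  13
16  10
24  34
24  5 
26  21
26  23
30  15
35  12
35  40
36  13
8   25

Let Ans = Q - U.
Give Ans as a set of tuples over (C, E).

{(1, 40), (19, 29), (19, 38), (24, 2)}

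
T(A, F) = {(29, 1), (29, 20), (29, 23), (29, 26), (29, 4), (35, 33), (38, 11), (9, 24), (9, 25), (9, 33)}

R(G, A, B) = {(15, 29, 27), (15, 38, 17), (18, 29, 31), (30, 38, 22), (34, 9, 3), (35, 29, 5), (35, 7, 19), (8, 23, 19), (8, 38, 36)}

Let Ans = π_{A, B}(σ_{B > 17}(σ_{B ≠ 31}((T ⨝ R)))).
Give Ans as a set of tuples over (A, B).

Natural join on A: {(29, 1, 15, 27), (29, 1, 18, 31), (29, 1, 35, 5), (29, 20, 15, 27), (29, 20, 18, 31), (29, 20, 35, 5), (29, 23, 15, 27), (29, 23, 18, 31), (29, 23, 35, 5), (29, 26, 15, 27), (29, 26, 18, 31), (29, 26, 35, 5), (29, 4, 15, 27), (29, 4, 18, 31), (29, 4, 35, 5), (38, 11, 15, 17), (38, 11, 30, 22), (38, 11, 8, 36), (9, 24, 34, 3), (9, 25, 34, 3), (9, 33, 34, 3)}
Filtering on B ≠ 31 leaves {(29, 1, 15, 27), (29, 1, 35, 5), (29, 20, 15, 27), (29, 20, 35, 5), (29, 23, 15, 27), (29, 23, 35, 5), (29, 26, 15, 27), (29, 26, 35, 5), (29, 4, 15, 27), (29, 4, 35, 5), (38, 11, 15, 17), (38, 11, 30, 22), (38, 11, 8, 36), (9, 24, 34, 3), (9, 25, 34, 3), (9, 33, 34, 3)}.
Filtering on B > 17 leaves {(29, 1, 15, 27), (29, 20, 15, 27), (29, 23, 15, 27), (29, 26, 15, 27), (29, 4, 15, 27), (38, 11, 30, 22), (38, 11, 8, 36)}.
π_{A, B} gives {(29, 27), (38, 22), (38, 36)} (4 duplicate(s) eliminated).

{(29, 27), (38, 22), (38, 36)}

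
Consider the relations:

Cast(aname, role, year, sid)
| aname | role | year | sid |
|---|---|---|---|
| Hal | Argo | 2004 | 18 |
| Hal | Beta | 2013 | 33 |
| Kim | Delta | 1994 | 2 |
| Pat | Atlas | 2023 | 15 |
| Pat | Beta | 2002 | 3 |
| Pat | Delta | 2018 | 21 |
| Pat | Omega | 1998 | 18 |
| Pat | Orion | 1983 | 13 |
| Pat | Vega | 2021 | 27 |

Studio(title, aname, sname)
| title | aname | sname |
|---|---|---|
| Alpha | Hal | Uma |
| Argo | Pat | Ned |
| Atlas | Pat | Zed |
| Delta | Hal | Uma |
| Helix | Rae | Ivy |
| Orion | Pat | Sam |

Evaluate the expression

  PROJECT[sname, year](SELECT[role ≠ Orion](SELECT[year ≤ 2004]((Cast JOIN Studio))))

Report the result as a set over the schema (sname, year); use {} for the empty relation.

Natural join on aname: {(Hal, Argo, 2004, 18, Alpha, Uma), (Hal, Argo, 2004, 18, Delta, Uma), (Hal, Beta, 2013, 33, Alpha, Uma), (Hal, Beta, 2013, 33, Delta, Uma), (Pat, Atlas, 2023, 15, Argo, Ned), (Pat, Atlas, 2023, 15, Atlas, Zed), (Pat, Atlas, 2023, 15, Orion, Sam), (Pat, Beta, 2002, 3, Argo, Ned), (Pat, Beta, 2002, 3, Atlas, Zed), (Pat, Beta, 2002, 3, Orion, Sam), (Pat, Delta, 2018, 21, Argo, Ned), (Pat, Delta, 2018, 21, Atlas, Zed), (Pat, Delta, 2018, 21, Orion, Sam), (Pat, Omega, 1998, 18, Argo, Ned), (Pat, Omega, 1998, 18, Atlas, Zed), (Pat, Omega, 1998, 18, Orion, Sam), (Pat, Orion, 1983, 13, Argo, Ned), (Pat, Orion, 1983, 13, Atlas, Zed), (Pat, Orion, 1983, 13, Orion, Sam), (Pat, Vega, 2021, 27, Argo, Ned), (Pat, Vega, 2021, 27, Atlas, Zed), (Pat, Vega, 2021, 27, Orion, Sam)}
σ[year ≤ 2004]: keep tuples satisfying year ≤ 2004 → {(Hal, Argo, 2004, 18, Alpha, Uma), (Hal, Argo, 2004, 18, Delta, Uma), (Pat, Beta, 2002, 3, Argo, Ned), (Pat, Beta, 2002, 3, Atlas, Zed), (Pat, Beta, 2002, 3, Orion, Sam), (Pat, Omega, 1998, 18, Argo, Ned), (Pat, Omega, 1998, 18, Atlas, Zed), (Pat, Omega, 1998, 18, Orion, Sam), (Pat, Orion, 1983, 13, Argo, Ned), (Pat, Orion, 1983, 13, Atlas, Zed), (Pat, Orion, 1983, 13, Orion, Sam)}
σ[role ≠ Orion]: keep tuples satisfying role ≠ Orion → {(Hal, Argo, 2004, 18, Alpha, Uma), (Hal, Argo, 2004, 18, Delta, Uma), (Pat, Beta, 2002, 3, Argo, Ned), (Pat, Beta, 2002, 3, Atlas, Zed), (Pat, Beta, 2002, 3, Orion, Sam), (Pat, Omega, 1998, 18, Argo, Ned), (Pat, Omega, 1998, 18, Atlas, Zed), (Pat, Omega, 1998, 18, Orion, Sam)}
π_{sname, year} gives {(Ned, 1998), (Ned, 2002), (Sam, 1998), (Sam, 2002), (Uma, 2004), (Zed, 1998), (Zed, 2002)} (1 duplicate(s) eliminated).

{(Ned, 1998), (Ned, 2002), (Sam, 1998), (Sam, 2002), (Uma, 2004), (Zed, 1998), (Zed, 2002)}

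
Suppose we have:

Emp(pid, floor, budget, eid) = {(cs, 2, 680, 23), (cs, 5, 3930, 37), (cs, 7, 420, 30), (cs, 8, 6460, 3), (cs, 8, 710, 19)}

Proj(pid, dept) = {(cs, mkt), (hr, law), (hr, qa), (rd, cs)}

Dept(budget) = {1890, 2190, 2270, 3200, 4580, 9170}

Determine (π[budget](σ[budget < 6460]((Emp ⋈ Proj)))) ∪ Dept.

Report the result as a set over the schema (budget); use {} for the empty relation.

{1890, 2190, 2270, 3200, 3930, 420, 4580, 680, 710, 9170}

Emp ⋈ Proj (natural join on pid): {(cs, 2, 680, 23, mkt), (cs, 5, 3930, 37, mkt), (cs, 7, 420, 30, mkt), (cs, 8, 6460, 3, mkt), (cs, 8, 710, 19, mkt)}
Filtering on budget < 6460 leaves {(cs, 2, 680, 23, mkt), (cs, 5, 3930, 37, mkt), (cs, 7, 420, 30, mkt), (cs, 8, 710, 19, mkt)}.
π_{budget} gives {3930, 420, 680, 710}.
Union: {3930, 420, 680, 710} with {1890, 2190, 2270, 3200, 4580, 9170} → {1890, 2190, 2270, 3200, 3930, 420, 4580, 680, 710, 9170}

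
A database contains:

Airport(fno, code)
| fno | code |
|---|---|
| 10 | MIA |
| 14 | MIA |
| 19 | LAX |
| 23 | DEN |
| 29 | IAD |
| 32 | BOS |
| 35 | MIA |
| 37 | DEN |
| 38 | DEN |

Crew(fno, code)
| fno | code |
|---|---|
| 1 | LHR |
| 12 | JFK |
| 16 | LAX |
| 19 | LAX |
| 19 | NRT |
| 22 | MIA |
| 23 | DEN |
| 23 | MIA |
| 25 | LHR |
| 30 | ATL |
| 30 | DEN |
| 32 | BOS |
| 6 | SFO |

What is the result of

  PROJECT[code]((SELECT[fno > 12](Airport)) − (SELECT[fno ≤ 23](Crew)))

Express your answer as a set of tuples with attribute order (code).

Apply σ_{fno > 12}; surviving tuples: {(14, MIA), (19, LAX), (23, DEN), (29, IAD), (32, BOS), (35, MIA), (37, DEN), (38, DEN)}
Apply σ_{fno ≤ 23}; surviving tuples: {(1, LHR), (12, JFK), (16, LAX), (19, LAX), (19, NRT), (22, MIA), (23, DEN), (23, MIA), (6, SFO)}
Set difference of the two operands is {(14, MIA), (29, IAD), (32, BOS), (35, MIA), (37, DEN), (38, DEN)}.
Keep only column(s) code (2 duplicate(s) eliminated): {BOS, DEN, IAD, MIA}

{BOS, DEN, IAD, MIA}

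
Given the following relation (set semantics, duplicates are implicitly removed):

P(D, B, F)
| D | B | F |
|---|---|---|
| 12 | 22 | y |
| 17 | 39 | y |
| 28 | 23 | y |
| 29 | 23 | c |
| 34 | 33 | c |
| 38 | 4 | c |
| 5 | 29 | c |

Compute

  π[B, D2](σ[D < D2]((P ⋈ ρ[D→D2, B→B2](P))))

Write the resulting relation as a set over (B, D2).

{(22, 17), (22, 28), (23, 34), (23, 38), (29, 29), (29, 34), (29, 38), (33, 38), (39, 28)}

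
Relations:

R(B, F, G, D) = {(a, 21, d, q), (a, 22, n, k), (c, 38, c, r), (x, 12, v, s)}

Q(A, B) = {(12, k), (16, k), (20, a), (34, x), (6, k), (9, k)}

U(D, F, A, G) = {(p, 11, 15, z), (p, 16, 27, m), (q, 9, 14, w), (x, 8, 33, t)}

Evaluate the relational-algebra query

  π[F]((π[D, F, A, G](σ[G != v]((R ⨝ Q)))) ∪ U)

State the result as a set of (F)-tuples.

{11, 16, 21, 22, 8, 9}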